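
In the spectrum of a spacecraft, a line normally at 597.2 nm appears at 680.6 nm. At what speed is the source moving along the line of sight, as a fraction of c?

0.130c

λ'/λ₀ = 1.1397 > 1 (redshift), so the source is receding.
λ'/λ₀ = √((1 + β)/(1 − β)) for a receding source ⇒ β = (r² − 1)/(r² + 1) with r = λ'/λ₀.
β = (1.2988 − 1)/(1.2988 + 1) ≈ 0.130.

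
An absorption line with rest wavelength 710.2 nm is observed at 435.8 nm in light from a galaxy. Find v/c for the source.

0.453c

λ'/λ₀ = 0.6136 < 1 (blueshift), so the source is approaching.
λ'/λ₀ = √((1 − β)/(1 + β)) for an approaching source ⇒ β = (1 − r²)/(1 + r²) with r = λ'/λ₀.
β = (1 − 0.3765)/(1 + 0.3765) ≈ 0.453.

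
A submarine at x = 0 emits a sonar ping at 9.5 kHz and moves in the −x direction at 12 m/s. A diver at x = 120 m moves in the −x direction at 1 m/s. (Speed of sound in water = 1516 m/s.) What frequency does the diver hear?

The observer lies on the +x side, so the source is heading away from the observer and the observer is heading toward the source.
Both move, so f' = f · (v + v_o)/(v + v_s).
f' = 9.5 × (1516 + 1)/(1516 + 12) = 9.5 × 1517/1528 ≈ 9.43 kHz.

9.43 kHz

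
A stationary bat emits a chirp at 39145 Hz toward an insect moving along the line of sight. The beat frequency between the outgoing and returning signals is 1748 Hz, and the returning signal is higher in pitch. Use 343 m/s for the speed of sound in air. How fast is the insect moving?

Double Doppler shift off a moving reflector: f₂ = f₀ · (v + u)/(v − u) (u > 0 toward emitter).
Returning signal is higher, so f₂ = f₀ + Δf = 39145 + 1748 = 40893 Hz.
Rearranging, u = v · (f₂ − f₀)/(f₂ + f₀) = 343 × 1748/80038 ≈ 7.5 m/s.
So the insect is moving at 7.5 m/s toward the emitter.

7.5 m/s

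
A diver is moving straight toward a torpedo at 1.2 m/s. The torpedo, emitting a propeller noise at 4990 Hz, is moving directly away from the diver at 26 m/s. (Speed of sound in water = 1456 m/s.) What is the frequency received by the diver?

4906 Hz

With source receding and observer approaching, f' = f · (v + v_o)/(v + v_s).
f' = 4990 × (1456 + 1.2)/(1456 + 26) = 4990 × 1457.2/1482 ≈ 4906 Hz.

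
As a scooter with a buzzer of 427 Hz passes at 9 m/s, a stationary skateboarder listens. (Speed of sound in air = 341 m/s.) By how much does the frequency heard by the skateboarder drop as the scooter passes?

22.6 Hz

Approaching: f₁ = f · v/(v − v_s) = 427 × 341/332 ≈ 438.6 Hz.
Receding: f₂ = f · v/(v + v_s) = 427 × 341/350 ≈ 416.0 Hz.
Drop: f₁ − f₂ = 2f·v·v_s/(v² − v_s²) = 2 × 427 × 341 × 9/(341² − 9²) ≈ 22.6 Hz.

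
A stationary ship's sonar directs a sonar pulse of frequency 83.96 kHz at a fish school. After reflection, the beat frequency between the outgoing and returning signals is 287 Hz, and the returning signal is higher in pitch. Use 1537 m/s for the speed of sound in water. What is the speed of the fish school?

2.62 m/s

Double Doppler shift off a moving reflector: f₂ = f₀ · (v + u)/(v − u) (u > 0 toward emitter).
Returning signal is higher, so f₂ = f₀ + Δf = 83960 + 287 = 84247 Hz.
Rearranging, u = v · (f₂ − f₀)/(f₂ + f₀) = 1537 × 287/168207 ≈ 2.62 m/s.
So the fish school is moving at 2.62 m/s toward the emitter.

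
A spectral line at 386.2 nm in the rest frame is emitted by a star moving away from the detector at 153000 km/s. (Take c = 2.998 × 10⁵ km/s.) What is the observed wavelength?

β = v/c = 153000/299800 = 0.5103.
Relativistic Doppler for wavelength: λ' = λ₀ · √((1 + β)/(1 − β)).
λ' = 386.2 × √(1.5103/0.4897) = 386.2 × 1.75627 ≈ 678.3 nm.

678.3 nm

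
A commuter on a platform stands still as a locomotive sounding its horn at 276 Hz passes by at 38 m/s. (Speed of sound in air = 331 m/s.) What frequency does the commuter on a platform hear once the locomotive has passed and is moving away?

Receding: f₂ = f · v/(v + v_s) = 276 × 331/369 ≈ 248 Hz.

248 Hz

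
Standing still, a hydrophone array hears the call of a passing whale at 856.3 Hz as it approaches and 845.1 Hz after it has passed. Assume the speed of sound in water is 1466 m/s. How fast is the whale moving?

f₁/f₂ = (v + v_s)/(v − v_s), so v_s = v · (f₁ − f₂)/(f₁ + f₂).
v_s = 1466 × (856.3 − 845.1)/(856.3 + 845.1) = 1466 × 11.2/1701.4 ≈ 9.7 m/s.

9.7 m/s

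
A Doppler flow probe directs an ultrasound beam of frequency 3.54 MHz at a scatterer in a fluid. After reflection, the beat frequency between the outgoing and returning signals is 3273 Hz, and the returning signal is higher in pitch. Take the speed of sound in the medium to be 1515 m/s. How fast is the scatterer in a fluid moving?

Double Doppler shift off a moving reflector: f₂ = f₀ · (v + u)/(v − u) (u > 0 toward emitter).
Returning signal is higher, so f₂ = f₀ + Δf = 3540000 + 3273 = 3543273 Hz.
Rearranging, u = v · (f₂ − f₀)/(f₂ + f₀) = 1515 × 3273/7083273 ≈ 0.70 m/s.
So the scatterer in a fluid is moving at 0.70 m/s toward the emitter.

0.70 m/s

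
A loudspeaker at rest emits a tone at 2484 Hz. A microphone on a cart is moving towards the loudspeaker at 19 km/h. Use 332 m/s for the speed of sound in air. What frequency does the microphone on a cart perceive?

19 km/h = 5.278 m/s.
Moving observer, stationary source: f' = f · (v + v_o)/v.
f' = 2484 × (332 + 5.278)/332 = 2484 × 337.28/332 ≈ 2523 Hz.

2523 Hz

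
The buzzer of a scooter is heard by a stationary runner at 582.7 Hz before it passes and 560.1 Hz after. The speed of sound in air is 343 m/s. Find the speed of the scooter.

f₁/f₂ = (v + v_s)/(v − v_s), so v_s = v · (f₁ − f₂)/(f₁ + f₂).
v_s = 343 × (582.7 − 560.1)/(582.7 + 560.1) = 343 × 22.6/1142.8 ≈ 6.8 m/s.

6.8 m/s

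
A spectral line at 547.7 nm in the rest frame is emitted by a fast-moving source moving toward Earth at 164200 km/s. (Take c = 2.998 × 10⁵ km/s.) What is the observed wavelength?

β = v/c = 164200/299800 = 0.5477.
Relativistic Doppler for wavelength: λ' = λ₀ · √((1 − β)/(1 + β)).
λ' = 547.7 × √(0.4523/1.5477) = 547.7 × 0.54059 ≈ 296.1 nm.

296.1 nm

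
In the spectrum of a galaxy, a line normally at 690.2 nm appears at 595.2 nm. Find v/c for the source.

0.147

λ'/λ₀ = 0.8624 < 1 (blueshift), so the source is approaching.
λ'/λ₀ = √((1 − β)/(1 + β)) for an approaching source ⇒ β = (1 − r²)/(1 + r²) with r = λ'/λ₀.
β = (1 − 0.7437)/(1 + 0.7437) ≈ 0.147.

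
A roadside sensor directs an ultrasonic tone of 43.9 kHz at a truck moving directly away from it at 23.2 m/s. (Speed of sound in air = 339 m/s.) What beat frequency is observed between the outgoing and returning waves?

The truck first receives the wave as a moving observer: f₁ = f₀ · (v − u)/v = 43.9 × (339 − 23.2)/339 ≈ 40.90 kHz.
The reflection then acts as a moving source: f₂ = f₁ · v/(v + u) ≈ 38.28 kHz.
Equivalently f₂ = f₀ · (v − u)/(v + u).
Beat frequency (with f₀ = 43900 Hz): |f₂ − f₀| = 2u·f₀/(v + u) = 2 × 23.2 × 43900/362.2 ≈ 5624 Hz.

5624 Hz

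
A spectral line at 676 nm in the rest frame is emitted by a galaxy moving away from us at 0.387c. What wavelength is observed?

1016.8 nm

Relativistic Doppler for wavelength: λ' = λ₀ · √((1 + β)/(1 − β)).
λ' = 676 × √(1.3870/0.6130) = 676 × 1.50421 ≈ 1016.8 nm.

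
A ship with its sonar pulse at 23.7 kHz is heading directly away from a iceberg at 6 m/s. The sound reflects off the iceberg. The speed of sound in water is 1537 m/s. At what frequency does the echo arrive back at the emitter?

23.5 kHz

The iceberg receives the sound from a moving source: f₁ = f₀ · v/(v + v_e) = 23.7 × 1537/1543 ≈ 23.6 kHz.
On the return leg the ship is a moving observer: f₂ = f₁ · (v − v_e)/v = 23.6 × 1531/1537 ≈ 23.5 kHz.
Equivalently f₂ = f₀ · (v − v_e)/(v + v_e).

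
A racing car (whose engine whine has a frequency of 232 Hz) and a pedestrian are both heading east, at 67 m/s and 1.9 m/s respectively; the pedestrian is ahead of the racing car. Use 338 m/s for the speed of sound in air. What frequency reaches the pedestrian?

288 Hz

The pedestrian is ahead, so the racing car is moving toward it while the pedestrian is moving away from the racing car.
With source approaching and observer receding, f' = f · (v − v_o)/(v − v_s).
f' = 232 × (338 − 1.9)/(338 − 67) = 232 × 336.1/271 ≈ 288 Hz.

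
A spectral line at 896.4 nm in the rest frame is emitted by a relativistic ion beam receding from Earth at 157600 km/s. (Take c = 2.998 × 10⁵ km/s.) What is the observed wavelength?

β = v/c = 157600/299800 = 0.5257.
Relativistic Doppler for wavelength: λ' = λ₀ · √((1 + β)/(1 − β)).
λ' = 896.4 × √(1.5257/0.4743) = 896.4 × 1.79349 ≈ 1607.7 nm.

1607.7 nm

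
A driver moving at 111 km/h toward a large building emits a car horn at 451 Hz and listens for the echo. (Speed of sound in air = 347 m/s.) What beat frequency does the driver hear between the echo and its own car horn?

111 km/h = 30.83 m/s.
The large building receives the sound from a moving source: f₁ = f₀ · v/(v − v_e) = 451 × 347/316.17 ≈ 495.0 Hz.
On the return leg the driver is a moving observer: f₂ = f₁ · (v + v_e)/v = 495.0 × 377.83/347 ≈ 539.0 Hz.
Beat against the emitted tone: |f₂ − f₀| = 2v_e·f₀/(v − v_e) = 2 × 30.83 × 451/316.17 ≈ 88 Hz.

88 Hz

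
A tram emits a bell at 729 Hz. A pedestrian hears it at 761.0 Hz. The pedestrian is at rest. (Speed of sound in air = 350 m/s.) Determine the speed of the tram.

14.7 m/s

f' > f, so the tram is approaching.
f' = f · v/(v − v_s) ⇒ v_s = v · |1 − f/f'|.
v_s = 350 × |1 − 729/761.0| = 350 × 0.04205 ≈ 14.7 m/s.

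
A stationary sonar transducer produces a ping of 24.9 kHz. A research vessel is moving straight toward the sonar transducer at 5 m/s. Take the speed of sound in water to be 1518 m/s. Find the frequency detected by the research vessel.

25.0 kHz

Moving observer, stationary source: f' = f · (v + v_o)/v.
f' = 24.9 × (1518 + 5)/1518 = 24.9 × 1523/1518 ≈ 25.0 kHz.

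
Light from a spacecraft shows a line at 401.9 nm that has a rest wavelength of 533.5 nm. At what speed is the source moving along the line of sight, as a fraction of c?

λ'/λ₀ = 0.7533 < 1 (blueshift), so the source is approaching.
λ'/λ₀ = √((1 − β)/(1 + β)) for an approaching source ⇒ β = (1 − r²)/(1 + r²) with r = λ'/λ₀.
β = (1 − 0.5675)/(1 + 0.5675) ≈ 0.276.

0.276c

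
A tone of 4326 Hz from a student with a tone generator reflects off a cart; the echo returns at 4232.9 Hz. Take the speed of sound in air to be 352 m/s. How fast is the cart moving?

Double Doppler shift off a moving reflector: f₂ = f₀ · (v + u)/(v − u) (u > 0 toward emitter).
Rearranging, u = v · (f₂ − f₀)/(f₂ + f₀) = 352 × -93.1/8558.9 ≈ -3.8 m/s.
So the cart is moving at 3.8 m/s away from the emitter.

3.8 m/s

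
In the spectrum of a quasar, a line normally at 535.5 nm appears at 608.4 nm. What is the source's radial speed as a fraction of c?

0.127

λ'/λ₀ = 1.1361 > 1 (redshift), so the source is receding.
λ'/λ₀ = √((1 + β)/(1 − β)) for a receding source ⇒ β = (r² − 1)/(r² + 1) with r = λ'/λ₀.
β = (1.2908 − 1)/(1.2908 + 1) ≈ 0.127.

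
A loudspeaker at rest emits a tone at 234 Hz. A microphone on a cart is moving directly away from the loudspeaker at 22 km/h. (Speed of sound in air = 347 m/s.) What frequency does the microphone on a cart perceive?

230 Hz

22 km/h = 6.111 m/s.
Moving observer, stationary source: f' = f · (v − v_o)/v.
f' = 234 × (347 − 6.111)/347 = 234 × 340.89/347 ≈ 230 Hz.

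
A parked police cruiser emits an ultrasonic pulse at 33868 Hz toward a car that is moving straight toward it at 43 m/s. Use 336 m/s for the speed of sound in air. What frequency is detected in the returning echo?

At the car (a moving observer), f₁ = f₀ · (v + u)/v = 33868 × 379/336 ≈ 38202 Hz.
On reflection it acts as a source moving toward the stationary detector: f₂ = f₁ · v/(v − u) = 38202 × 336/293 ≈ 43809 Hz.
Equivalently f₂ = f₀ · (v + u)/(v − u).

43809 Hz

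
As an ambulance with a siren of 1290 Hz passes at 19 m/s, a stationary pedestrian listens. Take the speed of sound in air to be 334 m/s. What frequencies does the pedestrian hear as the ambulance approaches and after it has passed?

Approaching: f₁ = f · v/(v − v_s) = 1290 × 334/315 ≈ 1368 Hz.
Receding: f₂ = f · v/(v + v_s) = 1290 × 334/353 ≈ 1221 Hz.

1368 Hz approaching; 1221 Hz receding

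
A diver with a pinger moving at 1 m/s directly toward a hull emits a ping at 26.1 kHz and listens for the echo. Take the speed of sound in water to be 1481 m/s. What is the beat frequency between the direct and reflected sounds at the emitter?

The hull receives the sound from a moving source: f₁ = f₀ · v/(v − v_e) = 26.1 × 1481/1480 ≈ 26.1176 kHz.
On the return leg the diver with a pinger is a moving observer: f₂ = f₁ · (v + v_e)/v = 26.1176 × 1482/1481 ≈ 26.1353 kHz.
Equivalently f₂ = f₀ · (v + v_e)/(v − v_e).
Beat against the emitted tone (with f₀ = 26100 Hz): |f₂ − f₀| = 2v_e·f₀/(v − v_e) = 2 × 1 × 26100/1480 ≈ 35.3 Hz.

35.3 Hz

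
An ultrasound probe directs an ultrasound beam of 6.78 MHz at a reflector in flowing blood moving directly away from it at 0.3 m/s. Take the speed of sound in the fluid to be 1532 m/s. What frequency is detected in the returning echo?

6.777 MHz

At the reflector in flowing blood (a moving observer), f₁ = f₀ · (v − u)/v = 6.78 × 1531.7/1532 ≈ 6.779 MHz.
On reflection it acts as a source moving away from the stationary detector: f₂ = f₁ · v/(v + u) = 6.779 × 1532/1532.3 ≈ 6.777 MHz.
Equivalently f₂ = f₀ · (v − u)/(v + u).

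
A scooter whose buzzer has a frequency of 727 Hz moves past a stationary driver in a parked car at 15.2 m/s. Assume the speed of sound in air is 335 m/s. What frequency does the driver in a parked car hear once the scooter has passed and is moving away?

695 Hz

Receding: f₂ = f · v/(v + v_s) = 727 × 335/350.2 ≈ 695 Hz.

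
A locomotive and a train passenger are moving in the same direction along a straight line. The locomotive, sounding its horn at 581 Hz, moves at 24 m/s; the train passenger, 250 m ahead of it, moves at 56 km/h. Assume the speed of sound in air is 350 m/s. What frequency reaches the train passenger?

596 Hz

56 km/h = 15.56 m/s.
The train passenger is ahead, so the locomotive is moving toward it while the train passenger is moving away from the locomotive.
General Doppler shift: f' = f · (v − v_o)/(v − v_s).
f' = 581 × (350 − 15.56)/(350 − 24) = 581 × 334.44/326 ≈ 596 Hz.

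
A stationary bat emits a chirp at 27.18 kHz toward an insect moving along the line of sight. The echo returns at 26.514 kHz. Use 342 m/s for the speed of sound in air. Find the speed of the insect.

Double Doppler shift off a moving reflector: f₂ = f₀ · (v + u)/(v − u) (u > 0 toward emitter).
Rearranging, u = v · (f₂ − f₀)/(f₂ + f₀) = 342 × -0.666/53.694 ≈ -4.2 m/s.
So the insect is moving at 4.2 m/s away from the emitter.

4.2 m/s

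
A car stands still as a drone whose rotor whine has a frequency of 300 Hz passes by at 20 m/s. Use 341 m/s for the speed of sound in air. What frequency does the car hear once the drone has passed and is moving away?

Receding: f₂ = f · v/(v + v_s) = 300 × 341/361 ≈ 283 Hz.

283 Hz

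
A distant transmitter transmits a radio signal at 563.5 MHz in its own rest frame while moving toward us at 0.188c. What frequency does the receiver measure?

Relativistic Doppler for frequency: f' = f₀ · √((1 + β)/(1 − β)).
f' = 563.5 × √(1.1880/0.8120) = 563.5 × 1.20957 ≈ 681.6 MHz.

681.6 MHz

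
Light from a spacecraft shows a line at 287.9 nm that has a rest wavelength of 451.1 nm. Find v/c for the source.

0.421c

λ'/λ₀ = 0.6382 < 1 (blueshift), so the source is approaching.
λ'/λ₀ = √((1 − β)/(1 + β)) for an approaching source ⇒ β = (1 − r²)/(1 + r²) with r = λ'/λ₀.
β = (1 − 0.4073)/(1 + 0.4073) ≈ 0.421.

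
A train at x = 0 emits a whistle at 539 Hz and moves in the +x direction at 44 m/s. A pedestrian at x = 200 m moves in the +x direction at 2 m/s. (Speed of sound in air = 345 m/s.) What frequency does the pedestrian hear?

The observer lies on the +x side, so the source is heading toward the observer and the observer is heading away from the source.
Both move, so f' = f · (v − v_o)/(v − v_s).
f' = 539 × (345 − 2)/(345 − 44) = 539 × 343/301 ≈ 614 Hz.

614 Hz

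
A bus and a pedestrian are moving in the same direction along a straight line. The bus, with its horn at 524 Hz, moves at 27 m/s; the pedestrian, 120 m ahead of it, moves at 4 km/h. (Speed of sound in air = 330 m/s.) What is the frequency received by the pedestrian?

4 km/h = 1.111 m/s.
The pedestrian is ahead, so the bus is moving toward it while the pedestrian is moving away from the bus.
Both move, so f' = f · (v − v_o)/(v − v_s).
f' = 524 × (330 − 1.111)/(330 − 27) = 524 × 328.89/303 ≈ 569 Hz.

569 Hz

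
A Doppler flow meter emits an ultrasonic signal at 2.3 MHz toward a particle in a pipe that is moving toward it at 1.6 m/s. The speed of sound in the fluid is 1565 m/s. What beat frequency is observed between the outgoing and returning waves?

The particle in a pipe first receives the wave as a moving observer: f₁ = f₀ · (v + u)/v = 2.3 × (1565 + 1.6)/1565 ≈ 2.30235 MHz.
The reflection then acts as a moving source: f₂ = f₁ · v/(v − u) ≈ 2.30471 MHz.
Equivalently f₂ = f₀ · (v + u)/(v − u).
Beat frequency (with f₀ = 2300000 Hz): |f₂ − f₀| = 2u·f₀/(v − u) = 2 × 1.6 × 2300000/1563.4 ≈ 4708 Hz.

4708 Hz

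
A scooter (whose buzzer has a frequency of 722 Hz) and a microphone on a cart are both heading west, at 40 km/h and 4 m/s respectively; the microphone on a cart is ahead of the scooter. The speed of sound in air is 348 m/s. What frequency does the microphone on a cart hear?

40 km/h = 11.11 m/s.
The microphone on a cart is ahead, so the scooter is moving toward it while the microphone on a cart is moving away from the scooter.
General Doppler shift: f' = f · (v − v_o)/(v − v_s).
f' = 722 × (348 − 4)/(348 − 11.11) = 722 × 344/336.89 ≈ 737 Hz.

737 Hz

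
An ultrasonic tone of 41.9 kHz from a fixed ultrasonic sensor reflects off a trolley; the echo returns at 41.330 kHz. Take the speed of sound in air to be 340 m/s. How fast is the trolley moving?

Double Doppler shift off a moving reflector: f₂ = f₀ · (v + u)/(v − u) (u > 0 toward emitter).
Rearranging, u = v · (f₂ − f₀)/(f₂ + f₀) = 340 × -0.570/83.230 ≈ -2.33 m/s.
So the trolley is moving at 2.33 m/s away from the emitter.

2.33 m/s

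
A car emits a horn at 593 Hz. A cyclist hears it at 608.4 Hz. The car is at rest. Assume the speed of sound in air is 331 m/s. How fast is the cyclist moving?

f' > f, so the cyclist is approaching.
f' = f · (v + v_o)/v ⇒ v_o = v · |f'/f − 1|.
v_o = 331 × |608.4/593 − 1| = 331 × 0.02597 ≈ 8.6 m/s.

8.6 m/s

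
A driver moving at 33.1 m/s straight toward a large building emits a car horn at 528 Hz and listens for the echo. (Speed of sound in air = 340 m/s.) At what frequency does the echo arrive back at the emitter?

The large building receives the sound from a moving source: f₁ = f₀ · v/(v − v_e) = 528 × 340/306.9 ≈ 585 Hz.
On the return leg the driver is a moving observer: f₂ = f₁ · (v + v_e)/v = 585 × 373.1/340 ≈ 642 Hz.
Equivalently f₂ = f₀ · (v + v_e)/(v − v_e).

642 Hz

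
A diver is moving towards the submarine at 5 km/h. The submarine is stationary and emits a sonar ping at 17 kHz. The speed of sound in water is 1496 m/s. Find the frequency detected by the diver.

17.02 kHz

5 km/h = 1.389 m/s.
Only the observer moves, toward the source, so f' = f · (v + v_o)/v.
f' = 17 × (1496 + 1.389)/1496 = 17 × 1497.4/1496 ≈ 17.02 kHz.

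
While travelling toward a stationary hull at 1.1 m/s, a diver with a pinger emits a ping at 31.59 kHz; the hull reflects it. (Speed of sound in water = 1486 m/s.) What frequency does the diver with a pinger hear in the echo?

31.6 kHz

The hull receives the sound from a moving source: f₁ = f₀ · v/(v − v_e) = 31.59 × 1486/1484.9 ≈ 31.6 kHz.
On the return leg the diver with a pinger is a moving observer: f₂ = f₁ · (v + v_e)/v = 31.6 × 1487.1/1486 ≈ 31.6 kHz.
Equivalently f₂ = f₀ · (v + v_e)/(v − v_e).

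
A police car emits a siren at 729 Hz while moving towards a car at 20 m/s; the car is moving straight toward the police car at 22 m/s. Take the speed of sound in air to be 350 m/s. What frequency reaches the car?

822 Hz

Both move, so f' = f · (v + v_o)/(v − v_s).
f' = 729 × (350 + 22)/(350 − 20) = 729 × 372/330 ≈ 822 Hz.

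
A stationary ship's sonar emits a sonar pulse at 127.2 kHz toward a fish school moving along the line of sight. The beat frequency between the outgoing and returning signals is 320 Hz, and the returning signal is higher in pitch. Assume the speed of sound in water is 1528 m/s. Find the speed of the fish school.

1.92 m/s

Double Doppler shift off a moving reflector: f₂ = f₀ · (v + u)/(v − u) (u > 0 toward emitter).
Returning signal is higher, so f₂ = f₀ + Δf = 127200 + 320 = 127520 Hz.
Rearranging, u = v · (f₂ − f₀)/(f₂ + f₀) = 1528 × 320/254720 ≈ 1.92 m/s.
So the fish school is moving at 1.92 m/s toward the emitter.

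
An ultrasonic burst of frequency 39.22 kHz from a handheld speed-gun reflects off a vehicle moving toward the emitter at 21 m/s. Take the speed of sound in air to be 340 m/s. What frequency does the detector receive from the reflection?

The vehicle first receives the wave as a moving observer: f₁ = f₀ · (v + u)/v = 39.22 × (340 + 21)/340 ≈ 41.6 kHz.
On reflection it acts as a source moving toward the stationary detector: f₂ = f₁ · v/(v − u) = 41.6 × 340/319 ≈ 44.4 kHz.
Equivalently f₂ = f₀ · (v + u)/(v − u).

44.4 kHz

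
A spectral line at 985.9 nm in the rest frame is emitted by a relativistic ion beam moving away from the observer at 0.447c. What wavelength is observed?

Relativistic Doppler for wavelength: λ' = λ₀ · √((1 + β)/(1 − β)).
λ' = 985.9 × √(1.4470/0.5530) = 985.9 × 1.61760 ≈ 1594.8 nm.

1594.8 nm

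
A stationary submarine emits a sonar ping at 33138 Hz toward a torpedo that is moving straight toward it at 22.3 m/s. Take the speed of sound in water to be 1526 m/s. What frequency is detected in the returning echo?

34121 Hz

At the torpedo (a moving observer), f₁ = f₀ · (v + u)/v = 33138 × 1548.3/1526 ≈ 33622 Hz.
The reflection then acts as a moving source: f₂ = f₁ · v/(v − u) ≈ 34121 Hz.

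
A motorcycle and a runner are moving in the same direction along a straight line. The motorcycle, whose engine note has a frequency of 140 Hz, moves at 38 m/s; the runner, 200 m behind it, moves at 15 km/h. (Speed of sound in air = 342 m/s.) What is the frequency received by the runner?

128 Hz

15 km/h = 4.167 m/s.
The runner is behind, so the motorcycle is moving away from it while the runner is moving toward the motorcycle.
With source receding and observer approaching, f' = f · (v + v_o)/(v + v_s).
f' = 140 × (342 + 4.167)/(342 + 38) = 140 × 346.17/380 ≈ 128 Hz.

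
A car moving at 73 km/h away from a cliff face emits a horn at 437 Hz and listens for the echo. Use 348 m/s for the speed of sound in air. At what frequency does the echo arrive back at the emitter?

73 km/h = 20.28 m/s.
The cliff face receives the sound from a moving source: f₁ = f₀ · v/(v + v_e) = 437 × 348/368.28 ≈ 413 Hz.
On the return leg the car is a moving observer: f₂ = f₁ · (v − v_e)/v = 413 × 327.72/348 ≈ 389 Hz.

389 Hz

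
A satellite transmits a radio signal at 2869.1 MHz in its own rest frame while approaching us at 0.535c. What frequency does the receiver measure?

Relativistic Doppler for frequency: f' = f₀ · √((1 + β)/(1 − β)).
f' = 2869.1 × √(1.5350/0.4650) = 2869.1 × 1.81689 ≈ 5212.8 MHz.

5212.8 MHz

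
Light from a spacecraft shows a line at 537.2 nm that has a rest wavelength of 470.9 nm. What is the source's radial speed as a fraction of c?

0.131

λ'/λ₀ = 1.1408 > 1 (redshift), so the source is receding.
λ'/λ₀ = √((1 + β)/(1 − β)) for a receding source ⇒ β = (r² − 1)/(r² + 1) with r = λ'/λ₀.
β = (1.3014 − 1)/(1.3014 + 1) ≈ 0.131.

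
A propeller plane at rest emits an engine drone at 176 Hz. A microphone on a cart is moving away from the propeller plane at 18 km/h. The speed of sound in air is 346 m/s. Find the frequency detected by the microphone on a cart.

173 Hz

18 km/h = 5 m/s.
Only the observer moves, away from the source, so f' = f · (v − v_o)/v.
f' = 176 × (346 − 5)/346 = 176 × 341/346 ≈ 173 Hz.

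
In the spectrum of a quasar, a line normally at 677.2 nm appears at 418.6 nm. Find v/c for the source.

λ'/λ₀ = 0.6181 < 1 (blueshift), so the source is approaching.
λ'/λ₀ = √((1 − β)/(1 + β)) for an approaching source ⇒ β = (1 − r²)/(1 + r²) with r = λ'/λ₀.
β = (1 − 0.3821)/(1 + 0.3821) ≈ 0.447.

0.447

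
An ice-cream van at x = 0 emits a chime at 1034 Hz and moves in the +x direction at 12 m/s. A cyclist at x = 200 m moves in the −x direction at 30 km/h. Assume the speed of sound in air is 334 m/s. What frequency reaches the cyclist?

1099 Hz

30 km/h = 8.333 m/s.
The observer lies on the +x side, so the source is heading toward the observer and the observer is heading toward the source.
Both move, so f' = f · (v + v_o)/(v − v_s).
f' = 1034 × (334 + 8.333)/(334 − 12) = 1034 × 342.33/322 ≈ 1099 Hz.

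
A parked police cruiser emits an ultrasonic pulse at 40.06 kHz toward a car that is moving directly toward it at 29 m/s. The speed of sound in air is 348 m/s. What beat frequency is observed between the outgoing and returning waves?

The car first receives the wave as a moving observer: f₁ = f₀ · (v + u)/v = 40.06 × (348 + 29)/348 ≈ 43.40 kHz.
On reflection it acts as a source moving toward the stationary detector: f₂ = f₁ · v/(v − u) = 43.40 × 348/319 ≈ 47.34 kHz.
Beat frequency (with f₀ = 40060 Hz): |f₂ − f₀| = 2u·f₀/(v − u) = 2 × 29 × 40060/319 ≈ 7284 Hz.

7284 Hz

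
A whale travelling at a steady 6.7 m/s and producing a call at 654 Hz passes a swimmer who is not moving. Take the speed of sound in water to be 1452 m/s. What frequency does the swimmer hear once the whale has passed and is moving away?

Receding: f₂ = f · v/(v + v_s) = 654 × 1452/1458.7 ≈ 651 Hz.

651 Hz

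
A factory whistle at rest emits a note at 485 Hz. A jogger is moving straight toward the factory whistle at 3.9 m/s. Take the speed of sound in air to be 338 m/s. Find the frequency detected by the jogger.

491 Hz

Only the observer moves, toward the source, so f' = f · (v + v_o)/v.
f' = 485 × (338 + 3.9)/338 = 485 × 341.9/338 ≈ 491 Hz.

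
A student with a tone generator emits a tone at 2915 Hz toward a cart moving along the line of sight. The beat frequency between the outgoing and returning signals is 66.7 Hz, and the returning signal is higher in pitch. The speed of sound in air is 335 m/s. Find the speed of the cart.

3.8 m/s

Double Doppler shift off a moving reflector: f₂ = f₀ · (v + u)/(v − u) (u > 0 toward emitter).
Returning signal is higher, so f₂ = f₀ + Δf = 2915 + 66.7 = 2981.7 Hz.
Rearranging, u = v · (f₂ − f₀)/(f₂ + f₀) = 335 × 66.7/5896.7 ≈ 3.8 m/s.
So the cart is moving at 3.8 m/s toward the emitter.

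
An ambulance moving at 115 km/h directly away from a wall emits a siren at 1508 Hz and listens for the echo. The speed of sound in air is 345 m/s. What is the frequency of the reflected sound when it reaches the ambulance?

1252 Hz

115 km/h = 31.94 m/s.
The wall receives the sound from a moving source: f₁ = f₀ · v/(v + v_e) = 1508 × 345/376.94 ≈ 1380 Hz.
On the return leg the ambulance is a moving observer: f₂ = f₁ · (v − v_e)/v = 1380 × 313.06/345 ≈ 1252 Hz.
Equivalently f₂ = f₀ · (v − v_e)/(v + v_e).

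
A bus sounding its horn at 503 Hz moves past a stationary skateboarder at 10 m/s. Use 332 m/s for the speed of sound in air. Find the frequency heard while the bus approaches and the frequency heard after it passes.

519 Hz approaching; 488 Hz receding

Approaching: f₁ = f · v/(v − v_s) = 503 × 332/322 ≈ 519 Hz.
Receding: f₂ = f · v/(v + v_s) = 503 × 332/342 ≈ 488 Hz.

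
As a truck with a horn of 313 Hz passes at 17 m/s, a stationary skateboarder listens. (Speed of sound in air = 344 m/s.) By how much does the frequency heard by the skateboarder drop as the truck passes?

Approaching: f₁ = f · v/(v − v_s) = 313 × 344/327 ≈ 329.3 Hz.
Receding: f₂ = f · v/(v + v_s) = 313 × 344/361 ≈ 298.3 Hz.
Drop: f₁ − f₂ = 2f·v·v_s/(v² − v_s²) = 2 × 313 × 344 × 17/(344² − 17²) ≈ 31.0 Hz.

31.0 Hz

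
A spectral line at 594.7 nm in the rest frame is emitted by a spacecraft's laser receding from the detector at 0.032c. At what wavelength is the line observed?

Relativistic Doppler for wavelength: λ' = λ₀ · √((1 + β)/(1 − β)).
λ' = 594.7 × √(1.0320/0.9680) = 594.7 × 1.03253 ≈ 614.0 nm.

614.0 nm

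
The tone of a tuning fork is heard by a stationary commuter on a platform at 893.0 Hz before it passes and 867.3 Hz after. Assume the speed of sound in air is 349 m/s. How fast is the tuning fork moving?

f₁/f₂ = (v + v_s)/(v − v_s), so v_s = v · (f₁ − f₂)/(f₁ + f₂).
v_s = 349 × (893.0 − 867.3)/(893.0 + 867.3) = 349 × 25.7/1760.3 ≈ 5.1 m/s.

5.1 m/s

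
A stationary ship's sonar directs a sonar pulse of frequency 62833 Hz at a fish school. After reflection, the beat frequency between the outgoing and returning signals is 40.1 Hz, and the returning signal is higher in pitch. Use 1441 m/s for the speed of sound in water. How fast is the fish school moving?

Double Doppler shift off a moving reflector: f₂ = f₀ · (v + u)/(v − u) (u > 0 toward emitter).
Returning signal is higher, so f₂ = f₀ + Δf = 62833 + 40.1 = 62873.1 Hz.
Rearranging, u = v · (f₂ − f₀)/(f₂ + f₀) = 1441 × 40.1/125706.1 ≈ 0.46 m/s.
So the fish school is moving at 0.46 m/s toward the emitter.

0.46 m/s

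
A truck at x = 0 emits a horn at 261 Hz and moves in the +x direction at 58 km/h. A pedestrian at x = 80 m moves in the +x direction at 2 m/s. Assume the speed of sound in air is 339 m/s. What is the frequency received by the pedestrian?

58 km/h = 16.11 m/s.
The observer lies on the +x side, so the source is heading toward the observer and the observer is heading away from the source.
Both move, so f' = f · (v − v_o)/(v − v_s).
f' = 261 × (339 − 2)/(339 − 16.11) = 261 × 337/322.89 ≈ 272 Hz.

272 Hz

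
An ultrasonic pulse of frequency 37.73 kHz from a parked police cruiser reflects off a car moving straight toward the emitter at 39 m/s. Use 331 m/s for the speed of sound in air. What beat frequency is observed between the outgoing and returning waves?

10079 Hz

The car first receives the wave as a moving observer: f₁ = f₀ · (v + u)/v = 37.73 × (331 + 39)/331 ≈ 42.18 kHz.
On reflection it acts as a source moving toward the stationary detector: f₂ = f₁ · v/(v − u) = 42.18 × 331/292 ≈ 47.81 kHz.
Beat frequency (with f₀ = 37730 Hz): |f₂ − f₀| = 2u·f₀/(v − u) = 2 × 39 × 37730/292 ≈ 10079 Hz.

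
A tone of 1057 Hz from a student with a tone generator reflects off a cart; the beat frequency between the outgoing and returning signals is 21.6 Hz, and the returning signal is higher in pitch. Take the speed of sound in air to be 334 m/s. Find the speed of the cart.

Double Doppler shift off a moving reflector: f₂ = f₀ · (v + u)/(v − u) (u > 0 toward emitter).
Returning signal is higher, so f₂ = f₀ + Δf = 1057 + 21.6 = 1078.6 Hz.
Rearranging, u = v · (f₂ − f₀)/(f₂ + f₀) = 334 × 21.6/2135.6 ≈ 3.4 m/s.
So the cart is moving at 3.4 m/s toward the emitter.

3.4 m/s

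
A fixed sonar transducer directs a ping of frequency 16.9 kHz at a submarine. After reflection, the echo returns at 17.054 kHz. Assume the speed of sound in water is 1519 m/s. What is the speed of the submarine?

6.9 m/s

Double Doppler shift off a moving reflector: f₂ = f₀ · (v + u)/(v − u) (u > 0 toward emitter).
Rearranging, u = v · (f₂ − f₀)/(f₂ + f₀) = 1519 × 0.154/33.954 ≈ 6.9 m/s.
So the submarine is moving at 6.9 m/s toward the emitter.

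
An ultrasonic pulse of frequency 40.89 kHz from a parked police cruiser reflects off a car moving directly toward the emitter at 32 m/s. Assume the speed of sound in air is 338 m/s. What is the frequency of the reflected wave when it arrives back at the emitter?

49.4 kHz

At the car (a moving observer), f₁ = f₀ · (v + u)/v = 40.89 × 370/338 ≈ 44.8 kHz.
The reflection then acts as a moving source: f₂ = f₁ · v/(v − u) ≈ 49.4 kHz.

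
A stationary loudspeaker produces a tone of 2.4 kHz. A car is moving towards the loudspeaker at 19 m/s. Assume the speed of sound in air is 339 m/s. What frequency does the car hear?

2.53 kHz

Moving observer, stationary source: f' = f · (v + v_o)/v.
f' = 2.4 × (339 + 19)/339 = 2.4 × 358/339 ≈ 2.53 kHz.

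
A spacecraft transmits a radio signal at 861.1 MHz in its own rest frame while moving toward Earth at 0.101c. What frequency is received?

952.9 MHz

Relativistic Doppler for frequency: f' = f₀ · √((1 + β)/(1 − β)).
f' = 861.1 × √(1.1010/0.8990) = 861.1 × 1.10666 ≈ 952.9 MHz.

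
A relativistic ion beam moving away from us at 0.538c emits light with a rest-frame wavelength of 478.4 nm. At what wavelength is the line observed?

872.9 nm

Relativistic Doppler for wavelength: λ' = λ₀ · √((1 + β)/(1 − β)).
λ' = 478.4 × √(1.5380/0.4620) = 478.4 × 1.82456 ≈ 872.9 nm.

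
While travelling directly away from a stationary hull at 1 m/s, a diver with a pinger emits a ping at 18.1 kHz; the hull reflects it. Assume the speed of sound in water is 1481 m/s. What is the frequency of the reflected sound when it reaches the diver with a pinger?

18.08 kHz

The hull receives the sound from a moving source: f₁ = f₀ · v/(v + v_e) = 18.1 × 1481/1482 ≈ 18.09 kHz.
On the return leg the diver with a pinger is a moving observer: f₂ = f₁ · (v − v_e)/v = 18.09 × 1480/1481 ≈ 18.08 kHz.
Equivalently f₂ = f₀ · (v − v_e)/(v + v_e).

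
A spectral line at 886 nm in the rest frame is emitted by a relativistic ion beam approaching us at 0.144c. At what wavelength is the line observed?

Relativistic Doppler for wavelength: λ' = λ₀ · √((1 − β)/(1 + β)).
λ' = 886 × √(0.8560/1.1440) = 886 × 0.86502 ≈ 766.4 nm.

766.4 nm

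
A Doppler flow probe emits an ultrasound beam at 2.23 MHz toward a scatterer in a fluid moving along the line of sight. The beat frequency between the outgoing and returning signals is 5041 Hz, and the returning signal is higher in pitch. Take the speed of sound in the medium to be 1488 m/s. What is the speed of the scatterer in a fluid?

Double Doppler shift off a moving reflector: f₂ = f₀ · (v + u)/(v − u) (u > 0 toward emitter).
Returning signal is higher, so f₂ = f₀ + Δf = 2230000 + 5041 = 2235041 Hz.
Rearranging, u = v · (f₂ − f₀)/(f₂ + f₀) = 1488 × 5041/4465041 ≈ 1.68 m/s.
So the scatterer in a fluid is moving at 1.68 m/s toward the emitter.

1.68 m/s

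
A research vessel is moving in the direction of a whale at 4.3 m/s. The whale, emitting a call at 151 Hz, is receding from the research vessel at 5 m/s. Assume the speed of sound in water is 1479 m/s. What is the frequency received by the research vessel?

Both move, so f' = f · (v + v_o)/(v + v_s).
f' = 151 × (1479 + 4.3)/(1479 + 5) = 151 × 1483.3/1484 ≈ 151 Hz.

151 Hz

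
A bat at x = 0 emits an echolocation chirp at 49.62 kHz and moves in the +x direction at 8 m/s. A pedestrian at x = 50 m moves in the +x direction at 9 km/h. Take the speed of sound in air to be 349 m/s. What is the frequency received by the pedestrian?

9 km/h = 2.5 m/s.
The observer lies on the +x side, so the source is heading toward the observer and the observer is heading away from the source.
General Doppler shift: f' = f · (v − v_o)/(v − v_s).
f' = 49.62 × (349 − 2.5)/(349 − 8) = 49.62 × 346.5/341 ≈ 50.4 kHz.

50.4 kHz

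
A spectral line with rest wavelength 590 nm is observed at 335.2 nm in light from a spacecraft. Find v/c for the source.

0.512

λ'/λ₀ = 0.5681 < 1 (blueshift), so the source is approaching.
λ'/λ₀ = √((1 − β)/(1 + β)) for an approaching source ⇒ β = (1 − r²)/(1 + r²) with r = λ'/λ₀.
β = (1 − 0.3228)/(1 + 0.3228) ≈ 0.512.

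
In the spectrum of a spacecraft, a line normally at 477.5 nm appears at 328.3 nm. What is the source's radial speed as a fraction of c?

0.358

λ'/λ₀ = 0.6875 < 1 (blueshift), so the source is approaching.
λ'/λ₀ = √((1 − β)/(1 + β)) for an approaching source ⇒ β = (1 − r²)/(1 + r²) with r = λ'/λ₀.
β = (1 − 0.4727)/(1 + 0.4727) ≈ 0.358.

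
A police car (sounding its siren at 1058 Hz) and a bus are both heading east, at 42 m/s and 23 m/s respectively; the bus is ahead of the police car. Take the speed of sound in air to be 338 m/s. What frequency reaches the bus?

1126 Hz

The bus is ahead, so the police car is moving toward it while the bus is moving away from the police car.
Both move, so f' = f · (v − v_o)/(v − v_s).
f' = 1058 × (338 − 23)/(338 − 42) = 1058 × 315/296 ≈ 1126 Hz.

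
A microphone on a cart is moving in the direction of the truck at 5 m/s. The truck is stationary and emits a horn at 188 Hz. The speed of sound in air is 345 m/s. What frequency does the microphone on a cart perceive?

Only the observer moves, toward the source, so f' = f · (v + v_o)/v.
f' = 188 × (345 + 5)/345 = 188 × 350/345 ≈ 191 Hz.

191 Hz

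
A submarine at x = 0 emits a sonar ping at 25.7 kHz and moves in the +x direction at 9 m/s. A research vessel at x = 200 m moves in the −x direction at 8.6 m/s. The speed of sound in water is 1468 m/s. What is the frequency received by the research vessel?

26.0 kHz

The observer lies on the +x side, so the source is heading toward the observer and the observer is heading toward the source.
Both move, so f' = f · (v + v_o)/(v − v_s).
f' = 25.7 × (1468 + 8.6)/(1468 − 9) = 25.7 × 1476.6/1459 ≈ 26.0 kHz.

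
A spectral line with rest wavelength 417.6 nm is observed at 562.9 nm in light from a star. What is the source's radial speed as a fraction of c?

0.290c

λ'/λ₀ = 1.3479 > 1 (redshift), so the source is receding.
λ'/λ₀ = √((1 + β)/(1 − β)) for a receding source ⇒ β = (r² − 1)/(r² + 1) with r = λ'/λ₀.
β = (1.8169 − 1)/(1.8169 + 1) ≈ 0.290.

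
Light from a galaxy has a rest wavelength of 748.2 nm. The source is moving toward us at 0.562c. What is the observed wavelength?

Relativistic Doppler for wavelength: λ' = λ₀ · √((1 − β)/(1 + β)).
λ' = 748.2 × √(0.4380/1.5620) = 748.2 × 0.52954 ≈ 396.2 nm.

396.2 nm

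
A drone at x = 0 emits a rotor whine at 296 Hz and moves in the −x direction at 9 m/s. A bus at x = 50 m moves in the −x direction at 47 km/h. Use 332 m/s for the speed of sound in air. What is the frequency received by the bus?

300 Hz

47 km/h = 13.06 m/s.
The observer lies on the +x side, so the source is heading away from the observer and the observer is heading toward the source.
Both move, so f' = f · (v + v_o)/(v + v_s).
f' = 296 × (332 + 13.06)/(332 + 9) = 296 × 345.06/341 ≈ 300 Hz.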